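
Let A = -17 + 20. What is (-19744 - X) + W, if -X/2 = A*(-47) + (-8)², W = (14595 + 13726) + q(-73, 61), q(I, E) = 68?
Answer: 8491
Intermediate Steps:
A = 3
W = 28389 (W = (14595 + 13726) + 68 = 28321 + 68 = 28389)
X = 154 (X = -2*(3*(-47) + (-8)²) = -2*(-141 + 64) = -2*(-77) = 154)
(-19744 - X) + W = (-19744 - 1*154) + 28389 = (-19744 - 154) + 28389 = -19898 + 28389 = 8491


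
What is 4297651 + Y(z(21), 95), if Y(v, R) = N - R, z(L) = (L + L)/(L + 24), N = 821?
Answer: 4298377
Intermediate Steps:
z(L) = 2*L/(24 + L) (z(L) = (2*L)/(24 + L) = 2*L/(24 + L))
Y(v, R) = 821 - R
4297651 + Y(z(21), 95) = 4297651 + (821 - 1*95) = 4297651 + (821 - 95) = 4297651 + 726 = 4298377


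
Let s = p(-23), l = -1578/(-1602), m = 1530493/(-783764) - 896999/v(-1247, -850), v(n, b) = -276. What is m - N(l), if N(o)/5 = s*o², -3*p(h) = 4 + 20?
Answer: 2111962010347883/642548145654 ≈ 3286.9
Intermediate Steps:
p(h) = -8 (p(h) = -(4 + 20)/3 = -⅓*24 = -8)
m = 87826638521/27039858 (m = 1530493/(-783764) - 896999/(-276) = 1530493*(-1/783764) - 896999*(-1/276) = -1530493/783764 + 896999/276 = 87826638521/27039858 ≈ 3248.0)
l = 263/267 (l = -1578*(-1/1602) = 263/267 ≈ 0.98502)
s = -8
N(o) = -40*o² (N(o) = 5*(-8*o²) = -40*o²)
m - N(l) = 87826638521/27039858 - (-40)*(263/267)² = 87826638521/27039858 - (-40)*69169/71289 = 87826638521/27039858 - 1*(-2766760/71289) = 87826638521/27039858 + 2766760/71289 = 2111962010347883/642548145654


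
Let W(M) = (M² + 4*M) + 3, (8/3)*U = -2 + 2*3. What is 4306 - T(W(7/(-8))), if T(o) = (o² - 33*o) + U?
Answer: 17666847/4096 ≈ 4313.2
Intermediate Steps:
U = 3/2 (U = 3*(-2 + 2*3)/8 = 3*(-2 + 6)/8 = (3/8)*4 = 3/2 ≈ 1.5000)
W(M) = 3 + M² + 4*M
T(o) = 3/2 + o² - 33*o (T(o) = (o² - 33*o) + 3/2 = 3/2 + o² - 33*o)
4306 - T(W(7/(-8))) = 4306 - (3/2 + (3 + (7/(-8))² + 4*(7/(-8)))² - 33*(3 + (7/(-8))² + 4*(7/(-8)))) = 4306 - (3/2 + (3 + (7*(-⅛))² + 4*(7*(-⅛)))² - 33*(3 + (7*(-⅛))² + 4*(7*(-⅛)))) = 4306 - (3/2 + (3 + (-7/8)² + 4*(-7/8))² - 33*(3 + (-7/8)² + 4*(-7/8))) = 4306 - (3/2 + (3 + 49/64 - 7/2)² - 33*(3 + 49/64 - 7/2)) = 4306 - (3/2 + (17/64)² - 33*17/64) = 4306 - (3/2 + 289/4096 - 561/64) = 4306 - 1*(-29471/4096) = 4306 + 29471/4096 = 17666847/4096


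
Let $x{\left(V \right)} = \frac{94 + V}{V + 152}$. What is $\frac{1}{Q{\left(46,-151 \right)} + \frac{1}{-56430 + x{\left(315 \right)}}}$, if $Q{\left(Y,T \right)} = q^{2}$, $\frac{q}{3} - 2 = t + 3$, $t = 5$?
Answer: $\frac{26352401}{23717160433} \approx 0.0011111$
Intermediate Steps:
$q = 30$ ($q = 6 + 3 \left(5 + 3\right) = 6 + 3 \cdot 8 = 6 + 24 = 30$)
$x{\left(V \right)} = \frac{94 + V}{152 + V}$
$Q{\left(Y,T \right)} = 900$ ($Q{\left(Y,T \right)} = 30^{2} = 900$)
$\frac{1}{Q{\left(46,-151 \right)} + \frac{1}{-56430 + x{\left(315 \right)}}} = \frac{1}{900 + \frac{1}{-56430 + \frac{94 + 315}{152 + 315}}} = \frac{1}{900 + \frac{1}{-56430 + \frac{1}{467} \cdot 409}} = \frac{1}{900 + \frac{1}{-56430 + \frac{409}{467}}} = \frac{1}{900 + \frac{1}{- \frac{26352401}{467}}} = \frac{1}{900 - \frac{467}{26352401}} = \frac{1}{\frac{23717160433}{26352401}} = \frac{26352401}{23717160433}$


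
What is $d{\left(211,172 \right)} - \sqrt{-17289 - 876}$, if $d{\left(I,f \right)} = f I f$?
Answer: $6242224 - i \sqrt{18165} \approx 6.2422 \cdot 10^{6} - 134.78 i$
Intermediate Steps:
$d{\left(I,f \right)} = I f^{2}$ ($d{\left(I,f \right)} = I f f = I f^{2}$)
$d{\left(211,172 \right)} - \sqrt{-17289 - 876} = 211 \cdot 172^{2} - \sqrt{-17289 - 876} = 211 \cdot 29584 - \sqrt{-18165} = 6242224 - i \sqrt{18165}$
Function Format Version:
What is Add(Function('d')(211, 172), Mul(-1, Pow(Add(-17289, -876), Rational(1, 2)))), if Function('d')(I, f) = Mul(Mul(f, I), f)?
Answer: Add(6242224, Mul(-1, I, Pow(18165, Rational(1, 2)))) ≈ Add(6.2422e+6, Mul(-134.78, I))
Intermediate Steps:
Function('d')(I, f) = Mul(I, Pow(f, 2)) (Function('d')(I, f) = Mul(Mul(I, f), f) = Mul(I, Pow(f, 2)))
Add(Function('d')(211, 172), Mul(-1, Pow(Add(-17289, -876), Rational(1, 2)))) = Add(Mul(211, Pow(172, 2)), Mul(-1, Pow(Add(-17289, -876), Rational(1, 2)))) = Add(Mul(211, 29584), Mul(-1, Pow(-18165, Rational(1, 2)))) = Add(6242224, Mul(-1, Mul(I, Pow(18165, Rational(1, 2))))) = Add(6242224, Mul(-1, I, Pow(18165, Rational(1, 2))))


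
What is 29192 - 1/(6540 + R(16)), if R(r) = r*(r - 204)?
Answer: 103106143/3532 ≈ 29192.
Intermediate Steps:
R(r) = r*(-204 + r)
29192 - 1/(6540 + R(16)) = 29192 - 1/(6540 + 16*(-204 + 16)) = 29192 - 1/(6540 + 16*(-188)) = 29192 - 1/(6540 - 3008) = 29192 - 1/3532 = 103106143/3532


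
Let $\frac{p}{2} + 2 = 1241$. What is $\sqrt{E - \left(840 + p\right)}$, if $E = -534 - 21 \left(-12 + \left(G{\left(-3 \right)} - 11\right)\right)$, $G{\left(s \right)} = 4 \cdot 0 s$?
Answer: $i \sqrt{3369} \approx 58.043 i$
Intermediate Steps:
$p = 2478$ ($p = -4 + 2 \cdot 1241 = -4 + 2482 = 2478$)
$G{\left(s \right)} = 0$ ($G{\left(s \right)} = 0 s = 0$)
$E = -51$ ($E = -534 - 21 \left(-12 + \left(0 - 11\right)\right) = -534 - 21 \left(-12 - 11\right) = -534 - 21 \left(-23\right) = -534 - -483 = -534 + 483 = -51$)
$\sqrt{E - \left(840 + p\right)} = \sqrt{-51 - 3318} = \sqrt{-3369} = i \sqrt{3369}$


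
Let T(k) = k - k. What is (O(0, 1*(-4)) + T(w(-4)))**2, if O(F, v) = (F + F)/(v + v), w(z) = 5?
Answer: 0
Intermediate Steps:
O(F, v) = F/v (O(F, v) = (2*F)/((2*v)) = (2*F)*(1/(2*v)) = F/v)
T(k) = 0
(O(0, 1*(-4)) + T(w(-4)))**2 = (0/((1*(-4))) + 0)**2 = (0/(-4) + 0)**2 = (0*(-1/4) + 0)**2 = (0 + 0)**2 = 0**2 = 0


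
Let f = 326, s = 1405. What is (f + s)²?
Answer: 2996361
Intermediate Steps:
(f + s)² = (326 + 1405)² = 1731² = 2996361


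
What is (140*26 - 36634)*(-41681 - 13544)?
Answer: 1822093650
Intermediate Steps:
(140*26 - 36634)*(-41681 - 13544) = (3640 - 36634)*(-55225) = -32994*(-55225) = 1822093650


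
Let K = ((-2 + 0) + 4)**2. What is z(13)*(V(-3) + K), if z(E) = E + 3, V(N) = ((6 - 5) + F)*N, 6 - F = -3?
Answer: -416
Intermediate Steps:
F = 9 (F = 6 - 1*(-3) = 6 + 3 = 9)
V(N) = 10*N (V(N) = ((6 - 5) + 9)*N = (1 + 9)*N = 10*N)
z(E) = 3 + E
K = 4 (K = (-2 + 4)**2 = 2**2 = 4)
z(13)*(V(-3) + K) = (3 + 13)*(10*(-3) + 4) = 16*(-30 + 4) = 16*(-26) = -416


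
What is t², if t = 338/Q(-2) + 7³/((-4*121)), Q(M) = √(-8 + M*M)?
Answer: -6690467967/234256 + 57967*I/242 ≈ -28561.0 + 239.53*I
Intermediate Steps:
Q(M) = √(-8 + M²)
t = -343/484 - 169*I (t = 338/(√(-8 + (-2)²)) + 7³/((-4*121)) = 338/(√(-8 + 4)) + 343/(-484) = 338/(√(-4)) + 343*(-1/484) = 338/((2*I)) - 343/484 = 338*(-I/2) - 343/484 = -169*I - 343/484 = -343/484 - 169*I ≈ -0.70868 - 169.0*I)
t² = (-343/484 - 169*I)²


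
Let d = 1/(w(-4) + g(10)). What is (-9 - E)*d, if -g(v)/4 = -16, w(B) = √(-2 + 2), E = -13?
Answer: 1/16 ≈ 0.062500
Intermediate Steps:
w(B) = 0 (w(B) = √0 = 0)
g(v) = 64 (g(v) = -4*(-16) = 64)
d = 1/64 (d = 1/(0 + 64) = 1/64 ≈ 0.015625)
(-9 - E)*d = (-9 - 1*(-13))*(1/64) = (-9 + 13)*(1/64) = 4*(1/64) = 1/16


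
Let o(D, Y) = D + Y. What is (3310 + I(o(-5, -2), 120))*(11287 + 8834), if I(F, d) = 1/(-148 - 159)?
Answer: 20446336449/307 ≈ 6.6600e+7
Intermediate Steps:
I(F, d) = -1/307 (I(F, d) = 1/(-307) = -1/307)
(3310 + I(o(-5, -2), 120))*(11287 + 8834) = (3310 - 1/307)*(11287 + 8834) = (1016169/307)*20121 = 20446336449/307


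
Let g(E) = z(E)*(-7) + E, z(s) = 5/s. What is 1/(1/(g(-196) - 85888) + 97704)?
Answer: 2410347/235500543260 ≈ 1.0235e-5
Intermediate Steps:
g(E) = E - 35/E (g(E) = (5/E)*(-7) + E = -35/E + E = E - 35/E)
1/(1/(g(-196) - 85888) + 97704) = 1/(1/((-196 - 35/(-196)) - 85888) + 97704) = 1/(1/((-196 - 35*(-1/196)) - 85888) + 97704) = 1/(1/((-196 + 5/28) - 85888) + 97704) = 1/(1/(-5483/28 - 85888) + 97704) = 1/(1/(-2410347/28) + 97704) = 1/(-28/2410347 + 97704) = 1/(235500543260/2410347) = 2410347/235500543260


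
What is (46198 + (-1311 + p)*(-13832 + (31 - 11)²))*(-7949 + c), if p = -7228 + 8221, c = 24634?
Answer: 72038722190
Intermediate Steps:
p = 993
(46198 + (-1311 + p)*(-13832 + (31 - 11)²))*(-7949 + c) = (46198 + (-1311 + 993)*(-13832 + (31 - 11)²))*(-7949 + 24634) = (46198 - 318*(-13832 + 20²))*16685 = (46198 - 318*(-13832 + 400))*16685 = (46198 - 318*(-13432))*16685 = (46198 + 4271376)*16685 = 4317574*16685 = 72038722190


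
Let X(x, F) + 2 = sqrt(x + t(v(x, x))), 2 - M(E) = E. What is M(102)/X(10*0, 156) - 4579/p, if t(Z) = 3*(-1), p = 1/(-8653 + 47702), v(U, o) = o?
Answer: -1251637397/7 + 100*I*sqrt(3)/7 ≈ -1.7881e+8 + 24.744*I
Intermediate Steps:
M(E) = 2 - E
p = 1/39049 ≈ 2.5609e-5
t(Z) = -3
X(x, F) = -2 + sqrt(-3 + x) (X(x, F) = -2 + sqrt(x - 3) = -2 + sqrt(-3 + x))
M(102)/X(10*0, 156) - 4579/p = (2 - 1*102)/(-2 + sqrt(-3 + 10*0)) - 4579/1/39049 = (2 - 102)/(-2 + sqrt(-3 + 0)) - 4579*39049 = -100/(-2 + sqrt(-3)) - 178805371 = -100/(-2 + I*sqrt(3)) - 178805371 = -178805371 - 100/(-2 + I*sqrt(3))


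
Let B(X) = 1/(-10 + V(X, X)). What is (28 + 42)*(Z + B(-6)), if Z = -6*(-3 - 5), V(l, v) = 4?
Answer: 10045/3 ≈ 3348.3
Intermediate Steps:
B(X) = -1/6 (B(X) = 1/(-10 + 4) = 1/(-6) = -1/6)
Z = 48 (Z = -6*(-8) = 48)
(28 + 42)*(Z + B(-6)) = (28 + 42)*(48 - 1/6) = 70*(287/6) = 10045/3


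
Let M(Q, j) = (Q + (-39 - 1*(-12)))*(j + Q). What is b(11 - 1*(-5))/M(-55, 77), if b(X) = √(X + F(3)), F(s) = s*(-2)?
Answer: -√10/1804 ≈ -0.0017529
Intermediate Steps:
F(s) = -2*s
M(Q, j) = (-27 + Q)*(Q + j) (M(Q, j) = (Q + (-39 + 12))*(Q + j) = (Q - 27)*(Q + j) = (-27 + Q)*(Q + j))
b(X) = √(-6 + X) (b(X) = √(X - 2*3) = √(X - 6) = √(-6 + X))
b(11 - 1*(-5))/M(-55, 77) = √(-6 + (11 - 1*(-5)))/((-55)² - 27*(-55) - 27*77 - 55*77) = √(-6 + (11 + 5))/(3025 + 1485 - 2079 - 4235) = √(-6 + 16)/(-1804) = √10*(-1/1804) = -√10/1804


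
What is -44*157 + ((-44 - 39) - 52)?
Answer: -7043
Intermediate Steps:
-44*157 + ((-44 - 39) - 52) = -6908 + (-83 - 52) = -6908 - 135 = -7043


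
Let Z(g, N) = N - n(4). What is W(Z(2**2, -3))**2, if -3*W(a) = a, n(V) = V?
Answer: 49/9 ≈ 5.4444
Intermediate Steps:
Z(g, N) = -4 + N (Z(g, N) = N - 1*4 = N - 4 = -4 + N)
W(a) = -a/3
W(Z(2**2, -3))**2 = (-(-4 - 3)/3)**2 = (-1/3*(-7))**2 = (7/3)**2 = 49/9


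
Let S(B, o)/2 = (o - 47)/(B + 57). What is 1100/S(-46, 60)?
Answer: 6050/13 ≈ 465.38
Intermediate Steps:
S(B, o) = 2*(-47 + o)/(57 + B) (S(B, o) = 2*((o - 47)/(B + 57)) = 2*((-47 + o)/(57 + B)) = 2*(-47 + o)/(57 + B))
1100/S(-46, 60) = 1100/((2*(-47 + 60)/(57 - 46))) = 1100/((2*13/11)) = 1100/((2*(1/11)*13)) = 1100/(26/11) = 1100*(11/26) = 6050/13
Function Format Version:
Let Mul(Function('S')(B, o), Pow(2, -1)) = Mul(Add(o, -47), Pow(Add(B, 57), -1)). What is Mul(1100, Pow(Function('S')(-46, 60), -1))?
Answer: Rational(6050, 13) ≈ 465.38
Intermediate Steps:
Function('S')(B, o) = Mul(2, Pow(Add(57, B), -1), Add(-47, o)) (Function('S')(B, o) = Mul(2, Mul(Add(o, -47), Pow(Add(B, 57), -1))) = Mul(2, Mul(Add(-47, o), Pow(Add(57, B), -1))) = Mul(2, Mul(Pow(Add(57, B), -1), Add(-47, o))) = Mul(2, Pow(Add(57, B), -1), Add(-47, o)))
Mul(1100, Pow(Function('S')(-46, 60), -1)) = Mul(1100, Pow(Mul(2, Pow(Add(57, -46), -1), Add(-47, 60)), -1)) = Mul(1100, Pow(Mul(2, Pow(11, -1), 13), -1)) = Mul(1100, Pow(Mul(2, Rational(1, 11), 13), -1)) = Mul(1100, Pow(Rational(26, 11), -1)) = Mul(1100, Rational(11, 26)) = Rational(6050, 13)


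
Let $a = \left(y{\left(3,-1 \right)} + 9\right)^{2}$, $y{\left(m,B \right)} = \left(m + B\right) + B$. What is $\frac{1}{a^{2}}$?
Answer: $\frac{1}{10000} \approx 0.0001$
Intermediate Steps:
$y{\left(m,B \right)} = m + 2 B$ ($y{\left(m,B \right)} = \left(B + m\right) + B = m + 2 B$)
$a = 100$ ($a = \left(\left(3 + 2 \left(-1\right)\right) + 9\right)^{2} = \left(\left(3 - 2\right) + 9\right)^{2} = \left(1 + 9\right)^{2} = 10^{2} = 100$)
$\frac{1}{a^{2}} = \frac{1}{100^{2}} = \frac{1}{10000}$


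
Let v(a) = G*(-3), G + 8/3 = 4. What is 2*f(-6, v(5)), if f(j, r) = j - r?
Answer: -4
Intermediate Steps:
G = 4/3 (G = -8/3 + 4 = 4/3 ≈ 1.3333)
v(a) = -4 (v(a) = (4/3)*(-3) = -4)
2*f(-6, v(5)) = 2*(-6 - 1*(-4)) = 2*(-6 + 4) = 2*(-2) = -4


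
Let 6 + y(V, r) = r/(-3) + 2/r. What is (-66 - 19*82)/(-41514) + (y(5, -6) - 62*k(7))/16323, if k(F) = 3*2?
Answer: 5442725/338816511 ≈ 0.016064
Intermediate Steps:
y(V, r) = -6 + 2/r - r/3 (y(V, r) = -6 + (r/(-3) + 2/r) = -6 + (r*(-1/3) + 2/r) = -6 + (-r/3 + 2/r) = -6 + (2/r - r/3) = -6 + 2/r - r/3)
k(F) = 6
(-66 - 19*82)/(-41514) + (y(5, -6) - 62*k(7))/16323 = (-66 - 19*82)/(-41514) + ((-6 + 2/(-6) - 1/3*(-6)) - 62*6)/16323 = (-66 - 1558)*(-1/41514) + ((-6 + 2*(-1/6) + 2) - 372)*(1/16323) = -1624*(-1/41514) + ((-6 - 1/3 + 2) - 372)*(1/16323) = 812/20757 + (-13/3 - 372)*(1/16323) = 812/20757 - 1129/3*1/16323 = 812/20757 - 1129/48969 = 5442725/338816511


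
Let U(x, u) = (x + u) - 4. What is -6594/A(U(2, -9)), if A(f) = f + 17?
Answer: -1099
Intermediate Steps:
U(x, u) = -4 + u + x (U(x, u) = (u + x) - 4 = -4 + u + x)
A(f) = 17 + f
-6594/A(U(2, -9)) = -6594/(17 + (-4 - 9 + 2)) = -6594/(17 - 11) = -6594/6 = -6594*⅙ = -1099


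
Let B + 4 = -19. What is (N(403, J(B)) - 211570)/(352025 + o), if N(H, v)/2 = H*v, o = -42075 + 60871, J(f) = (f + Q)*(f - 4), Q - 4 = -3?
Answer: 267194/370821 ≈ 0.72055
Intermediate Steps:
B = -23 (B = -4 - 19 = -23)
Q = 1 (Q = 4 - 3 = 1)
J(f) = (1 + f)*(-4 + f) (J(f) = (f + 1)*(f - 4) = (1 + f)*(-4 + f))
o = 18796
N(H, v) = 2*H*v (N(H, v) = 2*(H*v) = 2*H*v)
(N(403, J(B)) - 211570)/(352025 + o) = (2*403*(-4 + (-23)² - 3*(-23)) - 211570)/(352025 + 18796) = (2*403*(-4 + 529 + 69) - 211570)/370821 = (2*403*594 - 211570)*(1/370821) = (478764 - 211570)*(1/370821) = 267194*(1/370821) = 267194/370821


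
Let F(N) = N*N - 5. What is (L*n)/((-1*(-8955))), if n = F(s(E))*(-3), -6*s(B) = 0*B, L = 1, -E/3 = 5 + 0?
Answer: 1/597 ≈ 0.0016750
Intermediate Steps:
E = -15 (E = -3*(5 + 0) = -3*5 = -15)
s(B) = 0 (s(B) = -0*B = -⅙*0 = 0)
F(N) = -5 + N² (F(N) = N² - 5 = -5 + N²)
n = 15 (n = (-5 + 0²)*(-3) = (-5 + 0)*(-3) = -5*(-3) = 15)
(L*n)/((-1*(-8955))) = (1*15)/((-1*(-8955))) = 15/8955 = 15*(1/8955) = 1/597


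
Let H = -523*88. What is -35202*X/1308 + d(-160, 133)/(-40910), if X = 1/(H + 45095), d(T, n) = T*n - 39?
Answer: 1139396372/2071293755 ≈ 0.55009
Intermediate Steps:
d(T, n) = -39 + T*n
H = -46024
X = -1/929 (X = 1/(-46024 + 45095) = 1/(-929) = -1/929 ≈ -0.0010764)
-35202*X/1308 + d(-160, 133)/(-40910) = -35202/(1308/(-1/929)) + (-39 - 160*133)/(-40910) = -35202/(1308*(-929)) + (-39 - 21280)*(-1/40910) = -35202/(-1215132) - 21319*(-1/40910) = -35202*(-1/1215132) + 21319/40910 = 5867/202522 + 21319/40910 = 1139396372/2071293755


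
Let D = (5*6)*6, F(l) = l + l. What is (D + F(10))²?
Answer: 40000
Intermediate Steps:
F(l) = 2*l
D = 180 (D = 30*6 = 180)
(D + F(10))² = (180 + 2*10)² = (180 + 20)² = 200² = 40000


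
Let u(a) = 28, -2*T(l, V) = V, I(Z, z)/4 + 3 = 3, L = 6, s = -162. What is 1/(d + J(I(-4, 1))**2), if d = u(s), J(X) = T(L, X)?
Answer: 1/28 ≈ 0.035714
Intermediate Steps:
I(Z, z) = 0 (I(Z, z) = -12 + 4*3 = -12 + 12 = 0)
T(l, V) = -V/2
J(X) = -X/2
d = 28
1/(d + J(I(-4, 1))**2) = 1/(28 + (-1/2*0)**2) = 1/(28 + 0**2) = 1/(28 + 0) = 1/28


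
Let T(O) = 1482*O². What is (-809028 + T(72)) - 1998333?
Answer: 4875327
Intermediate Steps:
(-809028 + T(72)) - 1998333 = (-809028 + 1482*72²) - 1998333 = (-809028 + 1482*5184) - 1998333 = (-809028 + 7682688) - 1998333 = 6873660 - 1998333 = 4875327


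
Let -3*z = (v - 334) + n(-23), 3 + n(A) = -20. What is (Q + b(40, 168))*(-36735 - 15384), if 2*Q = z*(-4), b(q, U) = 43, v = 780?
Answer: -16938675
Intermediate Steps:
n(A) = -23 (n(A) = -3 - 20 = -23)
z = -141 (z = -((780 - 334) - 23)/3 = -(446 - 23)/3 = -1/3*423 = -141)
Q = 282 (Q = (-141*(-4))/2 = (1/2)*564 = 282)
(Q + b(40, 168))*(-36735 - 15384) = (282 + 43)*(-36735 - 15384) = 325*(-52119) = -16938675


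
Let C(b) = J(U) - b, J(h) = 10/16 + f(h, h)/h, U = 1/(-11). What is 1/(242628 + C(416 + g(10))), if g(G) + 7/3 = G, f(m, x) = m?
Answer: 24/5812943 ≈ 4.1287e-6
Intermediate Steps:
U = -1/11 ≈ -0.090909
J(h) = 13/8 (J(h) = 10/16 + h/h = 10*(1/16) + 1 = 5/8 + 1 = 13/8)
g(G) = -7/3 + G
C(b) = 13/8 - b
1/(242628 + C(416 + g(10))) = 1/(242628 + (13/8 - (416 + (-7/3 + 10)))) = 1/(242628 + (13/8 - (416 + 23/3))) = 1/(242628 + (13/8 - 1*1271/3)) = 1/(242628 + (13/8 - 1271/3)) = 1/(242628 - 10129/24) = 1/(5812943/24) = 24/5812943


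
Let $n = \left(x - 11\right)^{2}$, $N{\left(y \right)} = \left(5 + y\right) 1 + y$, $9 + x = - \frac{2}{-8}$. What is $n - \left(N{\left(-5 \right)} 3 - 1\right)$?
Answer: $\frac{6497}{16} \approx 406.06$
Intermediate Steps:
$x = - \frac{35}{4}$ ($x = -9 - \frac{2}{-8} = -9 - - \frac{1}{4} = -9 + \frac{1}{4} = - \frac{35}{4} \approx -8.75$)
$N{\left(y \right)} = 5 + 2 y$ ($N{\left(y \right)} = \left(5 + y\right) + y = 5 + 2 y$)
$n = \frac{6241}{16}$ ($n = \left(- \frac{35}{4} - 11\right)^{2} = \left(- \frac{79}{4}\right)^{2} = \frac{6241}{16} \approx 390.06$)
$n - \left(N{\left(-5 \right)} 3 - 1\right) = \frac{6241}{16} - \left(\left(5 + 2 \left(-5\right)\right) 3 - 1\right) = \frac{6241}{16} - \left(\left(5 - 10\right) 3 - 1\right) = \frac{6241}{16} - \left(\left(-5\right) 3 - 1\right) = \frac{6241}{16} - \left(-15 - 1\right) = \frac{6241}{16} - -16 = \frac{6241}{16} + 16 = \frac{6497}{16}$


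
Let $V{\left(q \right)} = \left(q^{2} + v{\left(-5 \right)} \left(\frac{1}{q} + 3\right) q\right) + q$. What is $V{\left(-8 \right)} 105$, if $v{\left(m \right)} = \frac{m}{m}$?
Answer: $3465$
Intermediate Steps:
$v{\left(m \right)} = 1$
$V{\left(q \right)} = q + q^{2} + q \left(3 + \frac{1}{q}\right)$ ($V{\left(q \right)} = \left(q^{2} + 1 \left(\frac{1}{q} + 3\right) q\right) + q = \left(q^{2} + 1 \left(3 + \frac{1}{q}\right) q\right) + q = \left(q^{2} + \left(3 + \frac{1}{q}\right) q\right) + q = \left(q^{2} + q \left(3 + \frac{1}{q}\right)\right) + q = q + q^{2} + q \left(3 + \frac{1}{q}\right)$)
$V{\left(-8 \right)} 105 = \left(1 + \left(-8\right)^{2} + 4 \left(-8\right)\right) 105 = \left(1 + 64 - 32\right) 105 = 33 \cdot 105 = 3465$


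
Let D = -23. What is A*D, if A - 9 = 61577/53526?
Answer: -12496153/53526 ≈ -233.46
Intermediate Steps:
A = 543311/53526 (A = 9 + 61577/53526 = 543311/53526 ≈ 10.150)
A*D = (543311/53526)*(-23) = -12496153/53526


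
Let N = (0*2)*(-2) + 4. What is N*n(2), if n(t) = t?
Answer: 8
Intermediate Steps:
N = 4 (N = 0*(-2) + 4 = 0 + 4 = 4)
N*n(2) = 4*2 = 8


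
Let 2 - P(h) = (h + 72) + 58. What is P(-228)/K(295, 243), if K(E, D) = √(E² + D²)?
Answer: 50*√146074/73037 ≈ 0.26165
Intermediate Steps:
P(h) = -128 - h (P(h) = 2 - ((h + 72) + 58) = 2 - ((72 + h) + 58) = 2 - (130 + h) = 2 + (-130 - h) = -128 - h)
K(E, D) = √(D² + E²)
P(-228)/K(295, 243) = (-128 - 1*(-228))/(√(243² + 295²)) = (-128 + 228)/(√(59049 + 87025)) = 100/(√146074) = 100*(√146074/146074) = 50*√146074/73037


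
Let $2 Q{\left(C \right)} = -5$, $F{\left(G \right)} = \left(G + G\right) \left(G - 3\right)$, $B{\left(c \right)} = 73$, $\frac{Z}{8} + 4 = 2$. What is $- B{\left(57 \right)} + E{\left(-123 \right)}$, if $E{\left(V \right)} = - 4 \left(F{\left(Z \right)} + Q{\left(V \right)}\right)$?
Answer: $-2495$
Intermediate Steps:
$Z = -16$ ($Z = -32 + 8 \cdot 2 = -32 + 16 = -16$)
$F{\left(G \right)} = 2 G \left(-3 + G\right)$
$Q{\left(C \right)} = - \frac{5}{2}$ ($Q{\left(C \right)} = \frac{1}{2} \left(-5\right) = - \frac{5}{2}$)
$E{\left(V \right)} = -2422$ ($E{\left(V \right)} = - 4 \left(2 \left(-16\right) \left(-3 - 16\right) - \frac{5}{2}\right) = - 4 \left(2 \left(-16\right) \left(-19\right) - \frac{5}{2}\right) = - 4 \left(608 - \frac{5}{2}\right) = \left(-4\right) \frac{1211}{2} = -2422$)
$- B{\left(57 \right)} + E{\left(-123 \right)} = \left(-1\right) 73 - 2422 = -73 - 2422 = -2495$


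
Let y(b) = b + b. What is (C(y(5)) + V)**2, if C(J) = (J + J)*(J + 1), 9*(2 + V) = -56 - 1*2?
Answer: 3625216/81 ≈ 44756.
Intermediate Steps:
V = -76/9 (V = -2 + (-56 - 1*2)/9 = -2 + (-56 - 2)/9 = -2 + (1/9)*(-58) = -2 - 58/9 = -76/9 ≈ -8.4444)
y(b) = 2*b
C(J) = 2*J*(1 + J) (C(J) = (2*J)*(1 + J) = 2*J*(1 + J))
(C(y(5)) + V)**2 = (2*(2*5)*(1 + 2*5) - 76/9)**2 = (2*10*(1 + 10) - 76/9)**2 = (2*10*11 - 76/9)**2 = (220 - 76/9)**2 = (1904/9)**2 = 3625216/81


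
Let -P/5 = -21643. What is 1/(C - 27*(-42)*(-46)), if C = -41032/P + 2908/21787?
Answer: -102507835/5347243890808 ≈ -1.9170e-5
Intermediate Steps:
P = 108215 (P = -5*(-21643) = 108215)
C = -25185868/102507835 (C = -41032/108215 + 2908/21787 = -41032*1/108215 + 2908*(1/21787) = -1784/4705 + 2908/21787 = -25185868/102507835 ≈ -0.24570)
1/(C - 27*(-42)*(-46)) = 1/(-25185868/102507835 - 27*(-42)*(-46)) = 1/(-25185868/102507835 + 1134*(-46)) = 1/(-25185868/102507835 - 52164) = 1/(-5347243890808/102507835) = -102507835/5347243890808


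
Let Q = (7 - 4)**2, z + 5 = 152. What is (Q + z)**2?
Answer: 24336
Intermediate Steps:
z = 147 (z = -5 + 152 = 147)
Q = 9 (Q = 3**2 = 9)
(Q + z)**2 = (9 + 147)**2 = 156**2 = 24336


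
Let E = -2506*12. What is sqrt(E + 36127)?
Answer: sqrt(6055) ≈ 77.814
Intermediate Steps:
E = -30072
sqrt(E + 36127) = sqrt(-30072 + 36127) = sqrt(6055)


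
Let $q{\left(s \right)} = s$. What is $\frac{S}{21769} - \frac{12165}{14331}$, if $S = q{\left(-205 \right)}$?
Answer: $- \frac{89252580}{103990513} \approx -0.85828$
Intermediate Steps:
$S = -205$
$\frac{S}{21769} - \frac{12165}{14331} = - \frac{205}{21769} - \frac{12165}{14331} = \left(-205\right) \frac{1}{21769} - \frac{4055}{4777} = - \frac{205}{21769} - \frac{4055}{4777} = - \frac{89252580}{103990513}$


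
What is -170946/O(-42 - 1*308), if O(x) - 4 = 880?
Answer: -85473/442 ≈ -193.38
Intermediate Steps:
O(x) = 884 (O(x) = 4 + 880 = 884)
-170946/O(-42 - 1*308) = -170946/884 = -170946*1/884 = -85473/442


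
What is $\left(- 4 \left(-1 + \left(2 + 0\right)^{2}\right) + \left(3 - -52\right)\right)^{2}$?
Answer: $1849$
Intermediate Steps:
$\left(- 4 \left(-1 + \left(2 + 0\right)^{2}\right) + \left(3 - -52\right)\right)^{2} = \left(- 4 \left(-1 + 2^{2}\right) + \left(3 + 52\right)\right)^{2} = \left(- 4 \left(-1 + 4\right) + 55\right)^{2} = \left(\left(-4\right) 3 + 55\right)^{2} = \left(-12 + 55\right)^{2} = 43^{2} = 1849$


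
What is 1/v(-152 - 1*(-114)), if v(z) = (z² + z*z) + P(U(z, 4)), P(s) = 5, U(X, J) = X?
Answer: 1/2893 ≈ 0.00034566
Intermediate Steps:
v(z) = 5 + 2*z² (v(z) = (z² + z*z) + 5 = (z² + z²) + 5 = 2*z² + 5 = 5 + 2*z²)
1/v(-152 - 1*(-114)) = 1/(5 + 2*(-152 - 1*(-114))²) = 1/(5 + 2*(-152 + 114)²) = 1/(5 + 2*(-38)²) = 1/(5 + 2*1444) = 1/(5 + 2888) = 1/2893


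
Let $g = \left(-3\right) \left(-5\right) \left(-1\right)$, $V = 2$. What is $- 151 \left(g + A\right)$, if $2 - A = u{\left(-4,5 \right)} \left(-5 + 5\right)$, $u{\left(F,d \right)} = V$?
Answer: $1963$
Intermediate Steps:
$u{\left(F,d \right)} = 2$
$g = -15$ ($g = 15 \left(-1\right) = -15$)
$A = 2$ ($A = 2 - 2 \left(-5 + 5\right) = 2 - 2 \cdot 0 = 2 - 0 = 2 + 0 = 2$)
$- 151 \left(g + A\right) = - 151 \left(-15 + 2\right) = \left(-151\right) \left(-13\right) = 1963$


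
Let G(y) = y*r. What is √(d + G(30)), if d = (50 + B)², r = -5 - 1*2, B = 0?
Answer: √2290 ≈ 47.854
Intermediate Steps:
r = -7 (r = -5 - 2 = -7)
G(y) = -7*y (G(y) = y*(-7) = -7*y)
d = 2500 (d = (50 + 0)² = 50² = 2500)
√(d + G(30)) = √(2500 - 7*30) = √(2500 - 210) = √2290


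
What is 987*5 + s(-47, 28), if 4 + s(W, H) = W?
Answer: 4884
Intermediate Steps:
s(W, H) = -4 + W
987*5 + s(-47, 28) = 987*5 + (-4 - 47) = 4935 - 51 = 4884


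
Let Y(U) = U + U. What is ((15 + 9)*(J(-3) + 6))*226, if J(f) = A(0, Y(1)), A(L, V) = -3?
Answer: 16272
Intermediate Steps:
Y(U) = 2*U
J(f) = -3
((15 + 9)*(J(-3) + 6))*226 = ((15 + 9)*(-3 + 6))*226 = (24*3)*226 = 72*226 = 16272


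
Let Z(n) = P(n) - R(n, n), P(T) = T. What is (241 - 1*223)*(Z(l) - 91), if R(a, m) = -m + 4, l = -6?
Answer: -1926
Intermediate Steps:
R(a, m) = 4 - m
Z(n) = -4 + 2*n (Z(n) = n - (4 - n) = n + (-4 + n) = -4 + 2*n)
(241 - 1*223)*(Z(l) - 91) = (241 - 1*223)*((-4 + 2*(-6)) - 91) = (241 - 223)*((-4 - 12) - 91) = 18*(-16 - 91) = 18*(-107) = -1926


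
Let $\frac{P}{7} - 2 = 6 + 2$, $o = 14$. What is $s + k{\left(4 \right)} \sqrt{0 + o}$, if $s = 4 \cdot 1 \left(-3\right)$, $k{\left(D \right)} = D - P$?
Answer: $-12 - 66 \sqrt{14} \approx -258.95$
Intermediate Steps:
$P = 70$ ($P = 14 + 7 \left(6 + 2\right) = 14 + 7 \cdot 8 = 14 + 56 = 70$)
$k{\left(D \right)} = -70 + D$ ($k{\left(D \right)} = D - 70 = -70 + D$)
$s = -12$ ($s = 4 \left(-3\right) = -12$)
$s + k{\left(4 \right)} \sqrt{0 + o} = -12 + \left(-70 + 4\right) \sqrt{0 + 14} = -12 - 66 \sqrt{14}$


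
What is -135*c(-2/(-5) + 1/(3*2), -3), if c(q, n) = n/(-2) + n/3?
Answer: -135/2 ≈ -67.500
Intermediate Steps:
c(q, n) = -n/6 (c(q, n) = n*(-1/2) + n*(1/3) = -n/2 + n/3 = -n/6)
-135*c(-2/(-5) + 1/(3*2), -3) = -(-45)*(-3)/2 = -135*1/2 = -135/2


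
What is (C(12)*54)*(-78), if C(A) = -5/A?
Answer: 1755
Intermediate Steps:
(C(12)*54)*(-78) = (-5/12*54)*(-78) = (-5*1/12*54)*(-78) = -5/12*54*(-78) = -45/2*(-78) = 1755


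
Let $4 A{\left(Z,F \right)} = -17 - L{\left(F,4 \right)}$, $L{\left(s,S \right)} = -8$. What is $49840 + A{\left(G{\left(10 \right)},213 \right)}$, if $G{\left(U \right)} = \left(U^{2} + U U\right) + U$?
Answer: $\frac{199351}{4} \approx 49838.0$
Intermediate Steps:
$G{\left(U \right)} = U + 2 U^{2}$ ($G{\left(U \right)} = \left(U^{2} + U^{2}\right) + U = 2 U^{2} + U = U + 2 U^{2}$)
$A{\left(Z,F \right)} = - \frac{9}{4}$ ($A{\left(Z,F \right)} = \frac{-17 - -8}{4} = \frac{-17 + 8}{4} = \frac{1}{4} \left(-9\right) = - \frac{9}{4}$)
$49840 + A{\left(G{\left(10 \right)},213 \right)} = 49840 - \frac{9}{4} = \frac{199351}{4}$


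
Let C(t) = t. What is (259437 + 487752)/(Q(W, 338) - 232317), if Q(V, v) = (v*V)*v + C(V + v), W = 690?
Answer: 747189/78597071 ≈ 0.0095066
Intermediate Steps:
Q(V, v) = V + v + V*v² (Q(V, v) = (v*V)*v + (V + v) = (V*v)*v + (V + v) = V*v² + (V + v) = V + v + V*v²)
(259437 + 487752)/(Q(W, 338) - 232317) = (259437 + 487752)/((690 + 338 + 690*338²) - 232317) = 747189/((690 + 338 + 690*114244) - 232317) = 747189/((690 + 338 + 78828360) - 232317) = 747189/(78829388 - 232317) = 747189/78597071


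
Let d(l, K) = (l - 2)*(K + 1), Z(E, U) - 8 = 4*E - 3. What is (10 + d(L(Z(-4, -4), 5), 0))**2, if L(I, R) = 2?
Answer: 100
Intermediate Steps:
Z(E, U) = 5 + 4*E (Z(E, U) = 8 + (4*E - 3) = 8 + (-3 + 4*E) = 5 + 4*E)
d(l, K) = (1 + K)*(-2 + l) (d(l, K) = (-2 + l)*(1 + K) = (1 + K)*(-2 + l))
(10 + d(L(Z(-4, -4), 5), 0))**2 = (10 + (-2 + 2 - 2*0 + 0*2))**2 = (10 + (-2 + 2 + 0 + 0))**2 = (10 + 0)**2 = 10**2 = 100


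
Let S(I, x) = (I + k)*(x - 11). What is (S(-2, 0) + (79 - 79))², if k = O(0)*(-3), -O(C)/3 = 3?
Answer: 75625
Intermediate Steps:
O(C) = -9 (O(C) = -3*3 = -9)
k = 27 (k = -9*(-3) = 27)
S(I, x) = (-11 + x)*(27 + I) (S(I, x) = (I + 27)*(x - 11) = (27 + I)*(-11 + x) = (-11 + x)*(27 + I))
(S(-2, 0) + (79 - 79))² = ((-297 - 11*(-2) + 27*0 - 2*0) + (79 - 79))² = ((-297 + 22 + 0 + 0) + 0)² = (-275 + 0)² = (-275)² = 75625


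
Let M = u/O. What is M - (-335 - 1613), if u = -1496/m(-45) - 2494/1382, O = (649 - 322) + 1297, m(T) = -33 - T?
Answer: 6557781121/3366552 ≈ 1947.9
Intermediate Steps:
O = 1624 (O = 327 + 1297 = 1624)
u = -262175/2073 (u = -1496/(-33 - 1*(-45)) - 2494/1382 = -1496/(-33 + 45) - 2494*1/1382 = -1496/12 - 1247/691 = -1496*1/12 - 1247/691 = -374/3 - 1247/691 = -262175/2073 ≈ -126.47)
M = -262175/3366552 (M = -262175/2073/1624 = -262175/2073*1/1624 = -262175/3366552 ≈ -0.077876)
M - (-335 - 1613) = -262175/3366552 - (-335 - 1613) = -262175/3366552 - 1*(-1948) = -262175/3366552 + 1948 = 6557781121/3366552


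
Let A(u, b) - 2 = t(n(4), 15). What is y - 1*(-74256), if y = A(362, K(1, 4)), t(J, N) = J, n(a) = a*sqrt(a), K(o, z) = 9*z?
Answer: 74266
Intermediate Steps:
n(a) = a**(3/2)
A(u, b) = 10 (A(u, b) = 2 + 4**(3/2) = 2 + 8 = 10)
y = 10
y - 1*(-74256) = 10 - 1*(-74256) = 10 + 74256 = 74266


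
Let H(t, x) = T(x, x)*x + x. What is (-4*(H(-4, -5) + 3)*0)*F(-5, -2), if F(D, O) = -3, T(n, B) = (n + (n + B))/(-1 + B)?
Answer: 0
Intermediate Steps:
T(n, B) = (B + 2*n)/(-1 + B) (T(n, B) = (n + (B + n))/(-1 + B) = (B + 2*n)/(-1 + B))
H(t, x) = x + 3*x²/(-1 + x) (H(t, x) = ((x + 2*x)/(-1 + x))*x + x = ((3*x)/(-1 + x))*x + x = (3*x/(-1 + x))*x + x = 3*x²/(-1 + x) + x = x + 3*x²/(-1 + x))
(-4*(H(-4, -5) + 3)*0)*F(-5, -2) = -4*(-5*(-1 + 4*(-5))/(-1 - 5) + 3)*0*(-3) = -4*(-5*(-1 - 20)/(-6) + 3)*0*(-3) = -4*(-5*(-⅙)*(-21) + 3)*0*(-3) = -4*(-35/2 + 3)*0*(-3) = -(-58)*0*(-3) = -4*0*(-3) = 0*(-3) = 0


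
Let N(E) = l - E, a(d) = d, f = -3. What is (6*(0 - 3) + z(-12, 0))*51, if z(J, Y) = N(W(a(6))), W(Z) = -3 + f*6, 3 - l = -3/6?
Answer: 663/2 ≈ 331.50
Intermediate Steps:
l = 7/2 (l = 3 - (-3)/6 = 3 - 1*(-½) = 3 + ½ = 7/2 ≈ 3.5000)
W(Z) = -21 (W(Z) = -3 - 3*6 = -3 - 18 = -21)
N(E) = 7/2 - E
z(J, Y) = 49/2 (z(J, Y) = 7/2 - 1*(-21) = 7/2 + 21 = 49/2)
(6*(0 - 3) + z(-12, 0))*51 = (6*(0 - 3) + 49/2)*51 = (6*(-3) + 49/2)*51 = (-18 + 49/2)*51 = (13/2)*51 = 663/2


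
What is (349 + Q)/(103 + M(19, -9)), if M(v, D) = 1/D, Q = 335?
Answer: 3078/463 ≈ 6.6479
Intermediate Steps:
(349 + Q)/(103 + M(19, -9)) = (349 + 335)/(103 + 1/(-9)) = 684/(103 - ⅑) = 684/(926/9) = 684*(9/926) = 3078/463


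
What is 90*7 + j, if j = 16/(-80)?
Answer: 3149/5 ≈ 629.80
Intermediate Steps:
j = -⅕ (j = 16*(-1/80) = -⅕ ≈ -0.20000)
90*7 + j = 90*7 - ⅕ = 630 - ⅕ = 3149/5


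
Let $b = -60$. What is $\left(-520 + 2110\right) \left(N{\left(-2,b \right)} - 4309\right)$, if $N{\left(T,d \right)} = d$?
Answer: $-6946710$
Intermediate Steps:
$\left(-520 + 2110\right) \left(N{\left(-2,b \right)} - 4309\right) = \left(-520 + 2110\right) \left(-60 - 4309\right) = 1590 \left(-4369\right) = -6946710$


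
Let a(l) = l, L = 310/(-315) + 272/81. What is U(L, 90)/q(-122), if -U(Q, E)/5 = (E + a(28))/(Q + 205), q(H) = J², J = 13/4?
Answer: -5352480/19871189 ≈ -0.26936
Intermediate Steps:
J = 13/4 (J = 13*(¼) = 13/4 ≈ 3.2500)
L = 1346/567 (L = 310*(-1/315) + 272*(1/81) = -62/63 + 272/81 = 1346/567 ≈ 2.3739)
q(H) = 169/16 (q(H) = (13/4)² = 169/16)
U(Q, E) = -5*(28 + E)/(205 + Q) (U(Q, E) = -5*(E + 28)/(Q + 205) = -5*(28 + E)/(205 + Q))
U(L, 90)/q(-122) = (5*(-28 - 1*90)/(205 + 1346/567))/(169/16) = (5*(-28 - 90)/(117581/567))*(16/169) = (5*(567/117581)*(-118))*(16/169) = -334530/117581*16/169 = -5352480/19871189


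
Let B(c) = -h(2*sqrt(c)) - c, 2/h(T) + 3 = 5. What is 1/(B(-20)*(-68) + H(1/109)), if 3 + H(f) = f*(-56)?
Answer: -109/141211 ≈ -0.00077189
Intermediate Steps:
h(T) = 1 (h(T) = 2/(-3 + 5) = 2/2 = 2*(1/2) = 1)
B(c) = -1 - c (B(c) = -1*1 - c = -1 - c)
H(f) = -3 - 56*f (H(f) = -3 + f*(-56) = -3 - 56*f)
1/(B(-20)*(-68) + H(1/109)) = 1/((-1 - 1*(-20))*(-68) + (-3 - 56/109)) = 1/((-1 + 20)*(-68) + (-3 - 56*1/109)) = 1/(19*(-68) + (-3 - 56/109)) = 1/(-1292 - 383/109) = 1/(-141211/109) = -109/141211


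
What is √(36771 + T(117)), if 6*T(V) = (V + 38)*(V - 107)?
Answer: 4*√20829/3 ≈ 192.43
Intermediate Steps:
T(V) = (-107 + V)*(38 + V)/6 (T(V) = ((V + 38)*(V - 107))/6 = ((38 + V)*(-107 + V))/6 = ((-107 + V)*(38 + V))/6 = (-107 + V)*(38 + V)/6)
√(36771 + T(117)) = √(36771 + (-2033/3 - 23/2*117 + (⅙)*117²)) = √(36771 + (-2033/3 - 2691/2 + (⅙)*13689)) = √(36771 + (-2033/3 - 2691/2 + 4563/2)) = √(36771 + 775/3) = √(111088/3) = 4*√20829/3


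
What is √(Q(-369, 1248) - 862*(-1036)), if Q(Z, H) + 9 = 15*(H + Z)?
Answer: 4*√56638 ≈ 951.95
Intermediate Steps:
Q(Z, H) = -9 + 15*H + 15*Z (Q(Z, H) = -9 + 15*(H + Z) = -9 + (15*H + 15*Z) = -9 + 15*H + 15*Z)
√(Q(-369, 1248) - 862*(-1036)) = √((-9 + 15*1248 + 15*(-369)) - 862*(-1036)) = √((-9 + 18720 - 5535) + 893032) = √(13176 + 893032) = √906208 = 4*√56638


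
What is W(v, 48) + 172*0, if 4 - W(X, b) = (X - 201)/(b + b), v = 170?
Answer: 415/96 ≈ 4.3229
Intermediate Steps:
W(X, b) = 4 - (-201 + X)/(2*b) (W(X, b) = 4 - (X - 201)/(b + b) = 4 - (-201 + X)/(2*b))
W(v, 48) + 172*0 = (½)*(201 - 1*170 + 8*48)/48 + 172*0 = (½)*(1/48)*(201 - 170 + 384) + 0 = (½)*(1/48)*415 + 0 = 415/96 + 0 = 415/96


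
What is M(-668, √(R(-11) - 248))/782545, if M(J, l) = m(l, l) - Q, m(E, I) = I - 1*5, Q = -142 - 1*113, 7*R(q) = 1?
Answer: 50/156509 + I*√12145/5477815 ≈ 0.00031947 + 2.0118e-5*I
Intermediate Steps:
R(q) = ⅐ (R(q) = (⅐)*1 = ⅐)
Q = -255 (Q = -142 - 113 = -255)
m(E, I) = -5 + I (m(E, I) = I - 5 = -5 + I)
M(J, l) = 250 + l (M(J, l) = (-5 + l) - 1*(-255) = (-5 + l) + 255 = 250 + l)
M(-668, √(R(-11) - 248))/782545 = (250 + √(⅐ - 248))/782545 = (250 + √(-1735/7))*(1/782545) = (250 + I*√12145/7)*(1/782545) = 50/156509 + I*√12145/5477815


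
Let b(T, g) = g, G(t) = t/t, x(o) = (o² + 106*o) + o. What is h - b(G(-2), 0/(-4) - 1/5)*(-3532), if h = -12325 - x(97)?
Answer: -164097/5 ≈ -32819.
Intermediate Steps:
x(o) = o² + 107*o
G(t) = 1
h = -32113 (h = -12325 - 97*(107 + 97) = -12325 - 97*204 = -12325 - 1*19788 = -12325 - 19788 = -32113)
h - b(G(-2), 0/(-4) - 1/5)*(-3532) = -32113 - (0/(-4) - 1/5)*(-3532) = -32113 - (0*(-¼) - 1*⅕)*(-3532) = -32113 - (0 - ⅕)*(-3532) = -32113 - (-1)*(-3532)/5 = -32113 - 1*3532/5 = -32113 - 3532/5 = -164097/5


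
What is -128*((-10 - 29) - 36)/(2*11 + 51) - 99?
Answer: 2373/73 ≈ 32.507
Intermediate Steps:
-128*((-10 - 29) - 36)/(2*11 + 51) - 99 = -128*(-39 - 36)/(22 + 51) - 99 = -(-9600)/73 - 99 = -128*(-75/73) - 99 = 9600/73 - 99 = 2373/73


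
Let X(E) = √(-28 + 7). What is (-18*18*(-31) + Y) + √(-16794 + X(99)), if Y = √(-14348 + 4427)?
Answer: 10044 + √(-16794 + I*√21) + I*√9921 ≈ 10044.0 + 229.2*I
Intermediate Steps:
X(E) = I*√21 (X(E) = √(-21) = I*√21)
Y = I*√9921 (Y = √(-9921) = I*√9921 ≈ 99.604*I)
(-18*18*(-31) + Y) + √(-16794 + X(99)) = (-18*18*(-31) + I*√9921) + √(-16794 + I*√21) = (-324*(-31) + I*√9921) + √(-16794 + I*√21) = (10044 + I*√9921) + √(-16794 + I*√21) = 10044 + √(-16794 + I*√21) + I*√9921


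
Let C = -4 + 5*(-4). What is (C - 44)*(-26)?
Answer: 1768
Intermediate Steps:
C = -24 (C = -4 - 20 = -24)
(C - 44)*(-26) = (-24 - 44)*(-26) = -68*(-26) = 1768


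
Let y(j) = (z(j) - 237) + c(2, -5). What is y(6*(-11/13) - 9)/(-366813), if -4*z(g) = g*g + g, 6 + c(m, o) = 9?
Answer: 31549/41327598 ≈ 0.00076339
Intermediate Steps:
c(m, o) = 3 (c(m, o) = -6 + 9 = 3)
z(g) = -g/4 - g²/4 (z(g) = -(g*g + g)/4 = -(g² + g)/4 = -(g + g²)/4 = -g/4 - g²/4)
y(j) = -234 - j*(1 + j)/4 (y(j) = (-j*(1 + j)/4 - 237) + 3 = (-237 - j*(1 + j)/4) + 3 = -234 - j*(1 + j)/4)
y(6*(-11/13) - 9)/(-366813) = (-234 - (6*(-11/13) - 9)*(1 + (6*(-11/13) - 9))/4)/(-366813) = (-234 - (6*(-11*1/13) - 9)*(1 + (6*(-11*1/13) - 9))/4)*(-1/366813) = (-234 - (6*(-11/13) - 9)*(1 + (6*(-11/13) - 9))/4)*(-1/366813) = (-234 - (-66/13 - 9)*(1 + (-66/13 - 9))/4)*(-1/366813) = (-234 - ¼*(-183/13)*(1 - 183/13))*(-1/366813) = (-234 - ¼*(-183/13)*(-170/13))*(-1/366813) = (-234 - 15555/338)*(-1/366813) = -94647/338*(-1/366813) = 31549/41327598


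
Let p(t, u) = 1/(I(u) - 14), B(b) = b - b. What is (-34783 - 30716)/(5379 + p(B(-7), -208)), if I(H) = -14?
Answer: -1833972/150611 ≈ -12.177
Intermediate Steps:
B(b) = 0
p(t, u) = -1/28 (p(t, u) = 1/(-14 - 14) = 1/(-28) = -1/28)
(-34783 - 30716)/(5379 + p(B(-7), -208)) = (-34783 - 30716)/(5379 - 1/28) = -65499/150611/28 = -65499*28/150611 = -1833972/150611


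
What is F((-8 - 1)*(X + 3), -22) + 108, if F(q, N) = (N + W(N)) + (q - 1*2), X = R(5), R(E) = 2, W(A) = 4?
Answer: 43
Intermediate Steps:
X = 2
F(q, N) = 2 + N + q (F(q, N) = (N + 4) + (q - 1*2) = (4 + N) + (q - 2) = (4 + N) + (-2 + q) = 2 + N + q)
F((-8 - 1)*(X + 3), -22) + 108 = (2 - 22 + (-8 - 1)*(2 + 3)) + 108 = (2 - 22 - 9*5) + 108 = (2 - 22 - 45) + 108 = -65 + 108 = 43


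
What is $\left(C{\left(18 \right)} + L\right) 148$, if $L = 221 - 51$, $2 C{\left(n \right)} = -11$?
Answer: $24346$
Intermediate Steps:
$C{\left(n \right)} = - \frac{11}{2}$ ($C{\left(n \right)} = \frac{1}{2} \left(-11\right) = - \frac{11}{2}$)
$L = 170$
$\left(C{\left(18 \right)} + L\right) 148 = \left(- \frac{11}{2} + 170\right) 148 = \frac{329}{2} \cdot 148 = 24346$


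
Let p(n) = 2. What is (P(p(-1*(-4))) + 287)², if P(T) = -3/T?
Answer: 326041/4 ≈ 81510.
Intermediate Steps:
(P(p(-1*(-4))) + 287)² = (-3/2 + 287)² = (571/2)² = 326041/4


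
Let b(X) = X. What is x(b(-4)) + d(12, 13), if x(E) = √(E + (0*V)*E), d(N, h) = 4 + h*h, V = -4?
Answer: 173 + 2*I ≈ 173.0 + 2.0*I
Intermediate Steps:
d(N, h) = 4 + h²
x(E) = √E (x(E) = √(E + (0*(-4))*E) = √(E + 0*E) = √(E + 0) = √E)
x(b(-4)) + d(12, 13) = √(-4) + (4 + 13²) = 2*I + (4 + 169) = 2*I + 173 = 173 + 2*I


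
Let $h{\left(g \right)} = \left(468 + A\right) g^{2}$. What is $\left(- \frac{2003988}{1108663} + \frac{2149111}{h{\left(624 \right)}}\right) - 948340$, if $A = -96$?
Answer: $- \frac{152291815179453539183}{160587476315136} \approx -9.4834 \cdot 10^{5}$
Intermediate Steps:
$h{\left(g \right)} = 372 g^{2}$ ($h{\left(g \right)} = \left(468 - 96\right) g^{2} = 372 g^{2}$)
$\left(- \frac{2003988}{1108663} + \frac{2149111}{h{\left(624 \right)}}\right) - 948340 = \left(- \frac{2003988}{1108663} + \frac{2149111}{372 \cdot 624^{2}}\right) - 948340 = \left(\left(-2003988\right) \frac{1}{1108663} + \frac{2149111}{372 \cdot 389376}\right) - 948340 = \left(- \frac{2003988}{1108663} + \frac{2149111}{144847872}\right) - 948340 = - \frac{287890757464943}{160587476315136} - 948340 = - \frac{152291815179453539183}{160587476315136}$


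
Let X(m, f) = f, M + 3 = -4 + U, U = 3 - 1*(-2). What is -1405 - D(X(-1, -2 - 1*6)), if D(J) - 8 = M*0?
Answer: -1413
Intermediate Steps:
U = 5 (U = 3 + 2 = 5)
M = -2 (M = -3 + (-4 + 5) = -3 + 1 = -2)
D(J) = 8 (D(J) = 8 - 2*0 = 8 + 0 = 8)
-1405 - D(X(-1, -2 - 1*6)) = -1405 - 1*8 = -1405 - 8 = -1413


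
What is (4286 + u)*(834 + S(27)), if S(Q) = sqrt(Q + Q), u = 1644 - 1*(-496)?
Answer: 5359284 + 19278*sqrt(6) ≈ 5.4065e+6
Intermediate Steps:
u = 2140 (u = 1644 + 496 = 2140)
S(Q) = sqrt(2)*sqrt(Q) (S(Q) = sqrt(2*Q) = sqrt(2)*sqrt(Q))
(4286 + u)*(834 + S(27)) = (4286 + 2140)*(834 + sqrt(2)*sqrt(27)) = 6426*(834 + sqrt(2)*(3*sqrt(3))) = 6426*(834 + 3*sqrt(6)) = 5359284 + 19278*sqrt(6)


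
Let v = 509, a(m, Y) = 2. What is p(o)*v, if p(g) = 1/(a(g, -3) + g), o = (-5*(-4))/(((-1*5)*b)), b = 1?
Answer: -509/2 ≈ -254.50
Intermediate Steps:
o = -4 (o = (-5*(-4))/((-1*5*1)) = 20/((-5*1)) = 20/(-5) = 20*(-1/5) = -4)
p(g) = 1/(2 + g)
p(o)*v = 509/(2 - 4) = 509/(-2) = -1/2*509 = -509/2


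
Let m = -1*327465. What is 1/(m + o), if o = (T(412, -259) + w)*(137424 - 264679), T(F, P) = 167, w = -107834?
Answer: 1/13700836620 ≈ 7.2988e-11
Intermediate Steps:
m = -327465
o = 13701164085 (o = (167 - 107834)*(137424 - 264679) = -107667*(-127255) = 13701164085)
1/(m + o) = 1/(-327465 + 13701164085) = 1/13700836620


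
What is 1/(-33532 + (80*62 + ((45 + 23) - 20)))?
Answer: -1/28524 ≈ -3.5058e-5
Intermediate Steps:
1/(-33532 + (80*62 + ((45 + 23) - 20))) = 1/(-33532 + (4960 + (68 - 20))) = 1/(-33532 + (4960 + 48)) = 1/(-33532 + 5008) = 1/(-28524) = -1/28524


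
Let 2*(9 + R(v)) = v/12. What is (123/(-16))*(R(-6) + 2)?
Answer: 3567/64 ≈ 55.734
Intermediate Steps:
R(v) = -9 + v/24 (R(v) = -9 + (v/12)/2 = -9 + v/24)
(123/(-16))*(R(-6) + 2) = (123/(-16))*((-9 + (1/24)*(-6)) + 2) = (123*(-1/16))*((-9 - ¼) + 2) = -123*(-37/4 + 2)/16 = -123/16*(-29/4) = 3567/64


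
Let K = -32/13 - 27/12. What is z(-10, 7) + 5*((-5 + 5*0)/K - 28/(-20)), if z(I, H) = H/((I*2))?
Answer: 11717/980 ≈ 11.956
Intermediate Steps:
K = -245/52 (K = -32*1/13 - 27*1/12 = -32/13 - 9/4 = -245/52 ≈ -4.7115)
z(I, H) = H/(2*I) (z(I, H) = H/((2*I)) = H*(1/(2*I)) = H/(2*I))
z(-10, 7) + 5*((-5 + 5*0)/K - 28/(-20)) = (1/2)*7/(-10) + 5*((-5 + 5*0)/(-245/52) - 28/(-20)) = (1/2)*7*(-1/10) + 5*((-5 + 0)*(-52/245) - 28*(-1/20)) = -7/20 + 5*(-5*(-52/245) + 7/5) = -7/20 + 5*(52/49 + 7/5) = -7/20 + 5*(603/245) = -7/20 + 603/49 = 11717/980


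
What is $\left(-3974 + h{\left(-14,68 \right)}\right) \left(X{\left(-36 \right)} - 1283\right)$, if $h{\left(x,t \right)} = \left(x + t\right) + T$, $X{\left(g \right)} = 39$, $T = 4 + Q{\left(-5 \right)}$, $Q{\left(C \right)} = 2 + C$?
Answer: $4875236$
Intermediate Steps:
$T = 1$ ($T = 4 + \left(2 - 5\right) = 4 - 3 = 1$)
$h{\left(x,t \right)} = 1 + t + x$ ($h{\left(x,t \right)} = \left(x + t\right) + 1 = \left(t + x\right) + 1 = 1 + t + x$)
$\left(-3974 + h{\left(-14,68 \right)}\right) \left(X{\left(-36 \right)} - 1283\right) = \left(-3974 + \left(1 + 68 - 14\right)\right) \left(39 - 1283\right) = \left(-3974 + 55\right) \left(-1244\right) = \left(-3919\right) \left(-1244\right) = 4875236$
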